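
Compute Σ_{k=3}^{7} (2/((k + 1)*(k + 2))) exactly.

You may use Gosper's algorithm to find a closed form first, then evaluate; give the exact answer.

Σ = 5/18

The ratio is (k + 1)/(k + 3).
Gosper form: A/B · C(k+1)/C(k) with A=k + 1, B=k + 3, C=1.
Key eq: (k + 1)·f(k+1) = (k + 2)·f(k) + (1).
From deg A=1, deg B=1, deg C=0: d=1.
Match coefficients ⇒ f(k) = k.
Then R = B(k−1)f/C = k*(k + 2), so s_k = R(k)·t_k = 2*k/(k + 1).
Check: Δs_k = 2/(k**2 + 3*k + 2). ✓
Evaluate s at k=8 and k=3: 16/9 and 3/2; difference 5/18.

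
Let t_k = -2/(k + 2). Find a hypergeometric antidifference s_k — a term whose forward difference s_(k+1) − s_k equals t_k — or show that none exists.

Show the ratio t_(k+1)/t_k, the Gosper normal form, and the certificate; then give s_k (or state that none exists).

none — t_k is not Gosper-summable

Compute t_(k+1)/t_k: get (k + 2)/(k + 3).
So A=k + 2 and B=k + 3, with C=1.
Key eq: (k + 2)·f(k+1) = (k + 2)·f(k) + (1).
d = 0 from the (1,1,0) case.
f = c0 ⇒ A·f(k+1) − B(k−1)·f(k) − C = -1. The system {-1 = 0} is inconsistent; no antidifference.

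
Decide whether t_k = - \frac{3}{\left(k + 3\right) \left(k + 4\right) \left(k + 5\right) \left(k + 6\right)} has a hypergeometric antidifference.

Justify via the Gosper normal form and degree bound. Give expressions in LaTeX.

Step 1: r(k) = (k + 3)/(k + 7).
Factor: A=k + 3; B=k + 7; C=1.
Solve (k + 3)·f(k+1) − (k + 6)·f(k) = 1.
deg f ≤ 3 (via 1,1,0).
Solving with deg f ≤ 3: f(k) = k*(k**2 + 12*k + 47)/180.
Certificate R = B(k−1)f/C = k*(k + 6)*(k**2 + 12*k + 47)/180 gives s_k = k*(-k**2 - 12*k - 47)/(60*(k + 3)*(k + 4)*(k + 5)).
Verify: -3/(k**4 + 18*k**3 + 119*k**2 + 342*k + 360) matches t_k.

Yes. s_k = \frac{k \left(- k^{2} - 12 k - 47\right)}{60 \left(k + 3\right) \left(k + 4\right) \left(k + 5\right)}.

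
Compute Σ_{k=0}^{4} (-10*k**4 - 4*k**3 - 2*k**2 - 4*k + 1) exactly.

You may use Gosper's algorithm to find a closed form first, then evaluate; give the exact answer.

The ratio is (10*k**4 + 44*k**3 + 74*k**2 + 60*k + 19)/(10*k**4 + 4*k**3 + 2*k**2 + 4*k - 1).
Take A(k)=1, B(k)=1, C(k)=k**4 + 2*k**3/5 + k**2/5 + 2*k/5 - 1/10.
Set up (1)·f(k+1) − (1)·f(k) − (k**4 + 2*k**3/5 + k**2/5 + 2*k/5 - 1/10) = 0.
d = 5 from the (0,0,4) case.
Match coefficients ⇒ f(k) = k*(2*k**4 - 4*k**3 + 2*k**2 + 2*k - 3)/10.
R(k) = B(k−1)·f(k)/C(k) = k*(2*k**4 - 4*k**3 + 2*k**2 + 2*k - 3)/(10*k**4 + 4*k**3 + 2*k**2 + 4*k - 1); s_k = R·t_k = k*(-2*k**4 + 4*k**3 - 2*k**2 - 2*k + 3).
s_(k+1) − s_k = -10*k**4 - 4*k**3 - 2*k**2 - 4*k + 1 = t_k.
Σ_(k=0)^(4) t_k = s_(5) − s_(0) = -4035 − (0) = -4035.

Σ = -4035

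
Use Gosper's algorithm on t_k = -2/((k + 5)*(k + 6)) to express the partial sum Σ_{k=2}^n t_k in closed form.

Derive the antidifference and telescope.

S(n) = 2*(1 - n)/(7*(n + 6))

Ratio r(k) = (k + 5)/(k + 7).
Normal form (A,B,C) = (k + 5, k + 7, 1).
Solve (k + 5)·f(k+1) − (k + 6)·f(k) = 1.
deg f ≤ 1 (via 1,1,0).
Solving with deg f ≤ 1: f(k) = k/5.
Certificate R = B(k−1)f/C = k*(k + 6)/5 gives s_k = -2*k/(5*k + 25).
s_(k+1) − s_k = -2/(k**2 + 11*k + 30) = t_k.
s_(n+1) = 2*(-n - 1)/(5*(n + 6)) and s_(2) = -4/35, so S(n) = 2*(1 - n)/(7*(n + 6)).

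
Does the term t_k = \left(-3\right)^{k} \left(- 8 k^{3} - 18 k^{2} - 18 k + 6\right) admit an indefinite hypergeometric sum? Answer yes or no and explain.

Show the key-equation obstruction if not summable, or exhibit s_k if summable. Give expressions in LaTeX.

r(k) = 3*(-4*k**3 - 21*k**2 - 39*k - 19)/(4*k**3 + 9*k**2 + 9*k - 3) after simplifying.
Normal form (A,B,C) = (-3, 1, k**3 + 9*k**2/4 + 9*k/4 - 3/4).
Key eq: (-3)·f(k+1) = (1)·f(k) + (k**3 + 9*k**2/4 + 9*k/4 - 3/4).
Bound: deg f ≤ 3.
Coefficient equations give f(k) = -(2*k**3 - 3)/8.
So s_k = (B(k−1)f/C)·t_k = (-(2*k**3 - 3)/(2*(4*k**3 + 9*k**2 + 9*k - 3)))·t_k = (-3)**k*(2*k**3 - 3).
s_(k+1) − s_k = 2*(-3)**k*(-k**3 - 3*(k + 1)**3 + 6) = t_k.

Yes. s_k = \left(-3\right)^{k} \left(2 k^{3} - 3\right).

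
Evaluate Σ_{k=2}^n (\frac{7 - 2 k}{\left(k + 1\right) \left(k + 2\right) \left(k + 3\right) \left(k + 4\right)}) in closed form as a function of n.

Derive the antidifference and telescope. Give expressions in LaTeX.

Ratio r(k) = (k + 1)*(2*k - 5)/((k + 5)*(2*k - 7)).
Take A(k)=k + 1, B(k)=k + 5, C(k)=k - 7/2.
Set up (k + 1)·f(k+1) − (k + 4)·f(k) − (k - 7/2) = 0.
d = 3 from the (1,1,1) case.
Match coefficients ⇒ f(k) = -k*(k**2 + 6*k + 14)/6.
Certificate R = B(k−1)f/C = -k*(k + 4)*(k**2 + 6*k + 14)/(3*(2*k - 7)) gives s_k = k*(k**2 + 6*k + 14)/(3*(k + 1)*(k + 2)*(k + 3)).
s_(k+1) − s_k = (7 - 2*k)/(k**4 + 10*k**3 + 35*k**2 + 50*k + 24) = t_k.
Evaluate: s_(n+1) = (n**3 + 9*n**2 + 29*n + 21)/(3*(n**3 + 9*n**2 + 26*n + 24)); subtract s_(2) = 1/3 ⇒ S(n) = (n - 1)/(n**3 + 9*n**2 + 26*n + 24).

S(n) = \frac{n - 1}{n^{3} + 9 n^{2} + 26 n + 24}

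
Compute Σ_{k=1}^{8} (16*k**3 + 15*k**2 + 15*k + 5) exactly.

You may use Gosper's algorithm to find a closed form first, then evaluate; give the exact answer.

r(k) = (16*k**3 + 63*k**2 + 93*k + 51)/(16*k**3 + 15*k**2 + 15*k + 5) after simplifying.
Normal form (A,B,C) = (1, 1, k**3 + 15*k**2/16 + 15*k/16 + 5/16).
Need (1)·f(k+1) − (1)·f(k) = k**3 + 15*k**2/16 + 15*k/16 + 5/16.
Degrees (0,0,3) ⇒ d ≤ 4.
A polynomial solution: f(k) = k**2*(4*k**2 - 3*k + 4)/16.
R(k) = B(k−1)·f(k)/C(k) = k**2*(4*k**2 - 3*k + 4)/(16*k**3 + 15*k**2 + 15*k + 5); s_k = R·t_k = k**2*(4*k**2 - 3*k + 4).
Check: Δs_k = 16*k**3 + 15*k**2 + 15*k + 5. ✓
Σ_(k=1)^(8) t_k = s_(9) − s_(1) = 24381 − (5) = 24376.

Σ = 24376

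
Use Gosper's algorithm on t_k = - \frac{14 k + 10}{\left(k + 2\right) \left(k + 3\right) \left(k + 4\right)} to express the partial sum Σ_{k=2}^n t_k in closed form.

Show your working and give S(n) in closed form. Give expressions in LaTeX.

Compute t_(k+1)/t_k: get (k + 2)*(7*k + 12)/((k + 5)*(7*k + 5)).
Factor: A=k + 2; B=k + 5; C=k + 5/7.
Need (k + 2)·f(k+1) − (k + 4)·f(k) = k + 5/7.
deg f ≤ 2 (via 1,1,1).
Coefficient equations give f(k) = k*(19*k + 11)/84.
Get s_k = R·t_k = -k*(19*k + 11)/(6*(k + 2)*(k + 3)) with R(k) = B(k−1)f(k)/C(k) = k*(k + 4)*(19*k + 11)/(12*(7*k + 5)).
Check: Δs_k = 2*(-7*k - 5)/(k**3 + 9*k**2 + 26*k + 24). ✓
Evaluate: s_(n+1) = (-19*n**2 - 49*n - 30)/(6*(n**2 + 7*n + 12)); subtract s_(2) = -49/60 ⇒ S(n) = (-47*n**2 - 49*n + 96)/(20*(n**2 + 7*n + 12)).

S(n) = \frac{- 47 n^{2} - 49 n + 96}{20 \left(n^{2} + 7 n + 12\right)}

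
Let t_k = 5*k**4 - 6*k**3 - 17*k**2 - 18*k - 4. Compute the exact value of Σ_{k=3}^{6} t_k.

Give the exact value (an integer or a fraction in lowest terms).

Σ = 6896

The ratio is (5*k**4 + 14*k**3 - 5*k**2 - 50*k - 40)/(5*k**4 - 6*k**3 - 17*k**2 - 18*k - 4).
Gosper form: A/B · C(k+1)/C(k) with A=1, B=1, C=k**4 - 6*k**3/5 - 17*k**2/5 - 18*k/5 - 4/5.
f must satisfy (1)·f(k+1) − (1)·f(k) = k**4 - 6*k**3/5 - 17*k**2/5 - 18*k/5 - 4/5.
From deg A=0, deg B=0, deg C=4: d=5.
Coefficient equations give f(k) = k*(k**4 - 4*k**3 - k**2 - 2*k + 2)/5.
Get s_k = R·t_k = k*(k**4 - 4*k**3 - k**2 - 2*k + 2) with R(k) = B(k−1)f(k)/C(k) = k*(k**4 - 4*k**3 - k**2 - 2*k + 2)/(5*k**4 - 6*k**3 - 17*k**2 - 18*k - 4).
Verify: 5*k**4 - 6*k**3 - 17*k**2 - 18*k - 4 matches t_k.
Sum = s_(7) − s_(3); s_(7) = 6776, s_(3) = -120 ⇒ 6896.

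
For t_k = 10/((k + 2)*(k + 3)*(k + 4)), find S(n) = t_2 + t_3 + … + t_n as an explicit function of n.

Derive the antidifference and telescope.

S(n) = (n**2 + 7*n - 8)/(4*(n**2 + 7*n + 12))

The ratio is (k + 2)/(k + 5).
Factor: A=k + 2; B=k + 5; C=1.
f must satisfy (k + 2)·f(k+1) − (k + 4)·f(k) = 1.
From deg A=1, deg B=1, deg C=0: d=2.
Solving with deg f ≤ 2: f(k) = k*(k + 5)/12.
So s_k = (B(k−1)f/C)·t_k = (k*(k + 4)*(k + 5)/12)·t_k = 5*k*(k + 5)/(6*(k + 2)*(k + 3)).
s_(k+1) − s_k = 10/(k**3 + 9*k**2 + 26*k + 24) = t_k.
Evaluate: s_(n+1) = 5*(n**2 + 7*n + 6)/(6*(n**2 + 7*n + 12)); subtract s_(2) = 7/12 ⇒ S(n) = (n**2 + 7*n - 8)/(4*(n**2 + 7*n + 12)).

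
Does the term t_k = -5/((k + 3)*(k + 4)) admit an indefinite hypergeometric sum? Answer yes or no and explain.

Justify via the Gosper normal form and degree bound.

Compute t_(k+1)/t_k: get (k + 3)/(k + 5).
Gosper form: A/B · C(k+1)/C(k) with A=k + 3, B=k + 5, C=1.
Solve (k + 3)·f(k+1) − (k + 4)·f(k) = 1.
deg f ≤ 1 (via 1,1,0).
Coefficient equations give f(k) = k/3.
Then R = B(k−1)f/C = k*(k + 4)/3, so s_k = R(k)·t_k = -5*k/(3*k + 9).
s_(k+1) − s_k = -5/(k**2 + 7*k + 12) = t_k.

Yes. s_k = -5*k/(3*k + 9).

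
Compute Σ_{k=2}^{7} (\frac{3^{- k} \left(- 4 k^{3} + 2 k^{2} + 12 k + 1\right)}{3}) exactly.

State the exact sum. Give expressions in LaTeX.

The ratio is (4*k**3 + 10*k**2 - 4*k - 11)/(3*(4*k**3 - 2*k**2 - 12*k - 1)).
Take A(k)=1/3, B(k)=1, C(k)=k**3 - k**2/2 - 3*k - 1/4.
Solve (1/3)·f(k+1) − (1)·f(k) = k**3 - k**2/2 - 3*k - 1/4.
d = 3 from the (0,0,3) case.
Match coefficients ⇒ f(k) = -3*(2*k**3 + 2*k**2 - k + 1)/4.
Certificate R = B(k−1)f/C = -3*(2*k**3 + 2*k**2 - k + 1)/(4*k**3 - 2*k**2 - 12*k - 1) gives s_k = (2*k**3 + 2*k**2 - k + 1)/3**k.
Check: Δs_k = (-4*k**3 + 2*k**2 + 12*k + 1)/(3*3**k). ✓
Sum = s_(8) − s_(2); s_(8) = 1145/6561, s_(2) = 23/9 ⇒ -15622/6561.

Σ = -15622/6561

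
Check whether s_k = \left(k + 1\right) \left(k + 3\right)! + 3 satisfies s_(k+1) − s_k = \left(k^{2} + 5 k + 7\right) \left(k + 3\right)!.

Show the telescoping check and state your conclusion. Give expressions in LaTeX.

s_(k+1) = (k + 2)*factorial(k + 4) + 3
s_(k+1) − s_k = (k**2 + 5*k + 7)*factorial(k + 3)
(s_(k+1) − s_k) − t_k = 0

Valid — Δs_k = t_k.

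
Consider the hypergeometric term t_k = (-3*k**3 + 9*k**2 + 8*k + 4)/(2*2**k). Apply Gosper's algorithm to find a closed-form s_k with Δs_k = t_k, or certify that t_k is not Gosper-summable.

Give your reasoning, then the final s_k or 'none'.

s_k = (3*k**3 + k)/2**k

t_(k+1)/t_k = (3*k**3 - 17*k - 18)/(2*(3*k**3 - 9*k**2 - 8*k - 4)).
A = 1/2, B = 1, C = k**3 - 3*k**2 - 8*k/3 - 4/3.
Solve (1/2)·f(k+1) − (1)·f(k) = k**3 - 3*k**2 - 8*k/3 - 4/3.
Bound: deg f ≤ 3.
Coefficient equations give f(k) = -2*k*(3*k**2 + 1)/3.
R(k) = B(k−1)·f(k)/C(k) = -2*k*(3*k**2 + 1)/(3*k**3 - 9*k**2 - 8*k - 4); s_k = R·t_k = (3*k**3 + k)/2**k.
Check: Δs_k = (-6*k**3 - k + 3*(k + 1)**3 + 1)/(2*2**k). ✓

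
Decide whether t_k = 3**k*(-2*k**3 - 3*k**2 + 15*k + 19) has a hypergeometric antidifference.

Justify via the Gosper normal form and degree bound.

Ratio r(k) = 3*(2*k**3 + 9*k**2 - 3*k - 29)/(2*k**3 + 3*k**2 - 15*k - 19).
Normal form (A,B,C) = (3, 1, k**3 + 3*k**2/2 - 15*k/2 - 19/2).
Solve (3)·f(k+1) − (1)·f(k) = k**3 + 3*k**2/2 - 15*k/2 - 19/2.
Bound: deg f ≤ 3.
Solving with deg f ≤ 3: f(k) = (k**3 - 3*k**2 - 3*k - 2)/2.
R(k) = B(k−1)·f(k)/C(k) = (k**3 - 3*k**2 - 3*k - 2)/(2*k**3 + 3*k**2 - 15*k - 19); s_k = R·t_k = 3**k*(-k**3 + 3*k**2 + 3*k + 2).
s_(k+1) − s_k = 3**k*(-2*k**3 - 3*k**2 + 15*k + 19) = t_k.

Yes. s_k = 3**k*(-k**3 + 3*k**2 + 3*k + 2).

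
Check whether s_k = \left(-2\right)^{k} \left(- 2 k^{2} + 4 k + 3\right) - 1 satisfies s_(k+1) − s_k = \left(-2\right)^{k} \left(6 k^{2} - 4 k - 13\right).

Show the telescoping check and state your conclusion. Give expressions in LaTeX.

valid; difference matches t_k

s_(k+1) = 4*(-2)**k*k**2 - 10*(-2)**k - 1
s_(k+1) − s_k = (-2)**k*(6*k**2 - 4*k - 13)
(s_(k+1) − s_k) − t_k = 0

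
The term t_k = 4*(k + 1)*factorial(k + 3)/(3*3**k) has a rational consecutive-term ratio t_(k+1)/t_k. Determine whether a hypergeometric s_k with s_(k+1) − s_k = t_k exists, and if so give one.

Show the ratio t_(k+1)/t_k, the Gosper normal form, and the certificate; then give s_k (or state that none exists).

r(k) = (k + 2)*(k + 4)/(3*(k + 1)) after simplifying.
A = k/3 + 4/3, B = 1, C = k + 1.
Key eq: (k/3 + 4/3)·f(k+1) = (1)·f(k) + (k + 1).
Degrees (1,0,1) ⇒ d ≤ 0.
Coefficient equations give f(k) = 3.
So s_k = (B(k−1)f/C)·t_k = (3/(k + 1))·t_k = 4*factorial(k + 3)/3**k.
Verify: 4*(k + 1)*factorial(k + 3)/(3*3**k) matches t_k.

s_k = 4*factorial(k + 3)/3**k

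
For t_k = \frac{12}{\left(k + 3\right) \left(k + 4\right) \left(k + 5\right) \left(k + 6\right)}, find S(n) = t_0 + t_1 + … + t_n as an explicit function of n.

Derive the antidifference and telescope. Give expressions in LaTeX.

S(n) = \frac{n^{3} + 15 n^{2} + 74 n + 60}{15 \left(n^{3} + 15 n^{2} + 74 n + 120\right)}

Compute t_(k+1)/t_k: get (k + 3)/(k + 7).
A = k + 3, B = k + 7, C = 1.
f must satisfy (k + 3)·f(k+1) − (k + 6)·f(k) = 1.
d = 3 from the (1,1,0) case.
Match coefficients ⇒ f(k) = k*(k**2 + 12*k + 47)/180.
Then R = B(k−1)f/C = k*(k + 6)*(k**2 + 12*k + 47)/180, so s_k = R(k)·t_k = k*(k**2 + 12*k + 47)/(15*(k + 3)*(k + 4)*(k + 5)).
Verify: 12/(k**4 + 18*k**3 + 119*k**2 + 342*k + 360) matches t_k.
Telescope: S(n) = s_(n+1) − s_(0) = (n**3 + 15*n**2 + 74*n + 60)/(15*(n**3 + 15*n**2 + 74*n + 120)) − (0) = (n**3 + 15*n**2 + 74*n + 60)/(15*(n**3 + 15*n**2 + 74*n + 120)).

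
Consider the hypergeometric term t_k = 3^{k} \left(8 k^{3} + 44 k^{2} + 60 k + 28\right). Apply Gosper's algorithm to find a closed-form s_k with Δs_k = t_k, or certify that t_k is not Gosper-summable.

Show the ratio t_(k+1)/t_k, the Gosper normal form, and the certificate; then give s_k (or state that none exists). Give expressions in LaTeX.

The ratio is 3*(2*k**3 + 17*k**2 + 43*k + 35)/(2*k**3 + 11*k**2 + 15*k + 7).
A = 3, B = 1, C = k**3 + 11*k**2/2 + 15*k/2 + 7/2.
Set up (3)·f(k+1) − (1)·f(k) − (k**3 + 11*k**2/2 + 15*k/2 + 7/2) = 0.
deg f ≤ 3 (via 0,0,3).
Solve for f: f(k) = (2*k**3 + 2*k**2 + 1)/4 (degree 3 ≤ 3).
Then R = B(k−1)f/C = (2*k**3 + 2*k**2 + 1)/(2*(2*k**3 + 11*k**2 + 15*k + 7)), so s_k = R(k)·t_k = 3**k*(4*k**3 + 4*k**2 + 2).
s_(k+1) − s_k = 3**k*(8*k**3 + 44*k**2 + 60*k + 28) = t_k.

s_k = 3^{k} \left(4 k^{3} + 4 k^{2} + 2\right)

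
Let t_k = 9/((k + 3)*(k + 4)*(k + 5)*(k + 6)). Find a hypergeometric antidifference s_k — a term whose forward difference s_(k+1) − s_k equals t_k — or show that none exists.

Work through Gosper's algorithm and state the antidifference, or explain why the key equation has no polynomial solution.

s_k = k*(k**2 + 12*k + 47)/(20*(k + 3)*(k + 4)*(k + 5))

t_(k+1)/t_k = (k + 3)/(k + 7).
Normal form (A,B,C) = (k + 3, k + 7, 1).
Solve (k + 3)·f(k+1) − (k + 6)·f(k) = 1.
From deg A=1, deg B=1, deg C=0: d=3.
Solving with deg f ≤ 3: f(k) = k*(k**2 + 12*k + 47)/180.
Then R = B(k−1)f/C = k*(k + 6)*(k**2 + 12*k + 47)/180, so s_k = R(k)·t_k = k*(k**2 + 12*k + 47)/(20*(k + 3)*(k + 4)*(k + 5)).
Verify: 9/(k**4 + 18*k**3 + 119*k**2 + 342*k + 360) matches t_k.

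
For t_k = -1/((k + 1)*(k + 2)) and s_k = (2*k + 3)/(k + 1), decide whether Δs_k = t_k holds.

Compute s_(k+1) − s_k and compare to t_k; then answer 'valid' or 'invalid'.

s_(k+1) = (2*k + 5)/(k + 2)
s_(k+1) − s_k = -1/(k**2 + 3*k + 2)
(s_(k+1) − s_k) − t_k = 0

valid; difference matches t_k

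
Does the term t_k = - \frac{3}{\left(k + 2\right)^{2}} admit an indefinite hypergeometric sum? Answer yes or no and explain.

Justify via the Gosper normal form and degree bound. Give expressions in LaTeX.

No; the coefficient equations for f are inconsistent.

r(k) = (k + 2)**2/(k + 3)**2 after simplifying.
Gosper form: A/B · C(k+1)/C(k) with A=k**2 + 4*k + 4, B=k**2 + 6*k + 9, C=1.
Need (k**2 + 4*k + 4)·f(k+1) − (k**2 + 4*k + 4)·f(k) = 1.
Bound: deg f ≤ 0.
Put f(k) = c0: A·f(k+1) − B(k−1)·f(k) − C = -1; need -1 = 0 — inconsistent ⇒ no f, not summable.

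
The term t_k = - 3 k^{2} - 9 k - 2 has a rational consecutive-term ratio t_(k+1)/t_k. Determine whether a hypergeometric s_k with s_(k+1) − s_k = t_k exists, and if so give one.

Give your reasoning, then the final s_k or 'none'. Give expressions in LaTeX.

s_k = k \left(- k^{2} - 3 k + 2\right)

r(k) = (3*k**2 + 15*k + 14)/(3*k**2 + 9*k + 2) after simplifying.
So A=1 and B=1, with C=k**2 + 3*k + 2/3.
Solve (1)·f(k+1) − (1)·f(k) = k**2 + 3*k + 2/3.
d = 3 from the (0,0,2) case.
Coefficient equations give f(k) = k*(k**2 + 3*k - 2)/3.
Get s_k = R·t_k = k*(-k**2 - 3*k + 2) with R(k) = B(k−1)f(k)/C(k) = k*(k**2 + 3*k - 2)/(3*k**2 + 9*k + 2).
Δs = -3*k**2 - 9*k - 2, as required.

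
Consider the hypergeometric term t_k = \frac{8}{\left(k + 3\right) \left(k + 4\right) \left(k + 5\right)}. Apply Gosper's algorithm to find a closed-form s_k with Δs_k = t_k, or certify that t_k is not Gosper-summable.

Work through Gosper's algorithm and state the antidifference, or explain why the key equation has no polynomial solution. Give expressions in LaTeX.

Step 1: r(k) = (k + 3)/(k + 6).
Gosper form: A/B · C(k+1)/C(k) with A=k + 3, B=k + 6, C=1.
Set up (k + 3)·f(k+1) − (k + 5)·f(k) − (1) = 0.
Bound: deg f ≤ 2.
A polynomial solution: f(k) = k*(k + 7)/24.
Then R = B(k−1)f/C = k*(k + 5)*(k + 7)/24, so s_k = R(k)·t_k = k*(k + 7)/(3*(k + 3)*(k + 4)).
s_(k+1) − s_k = 8/(k**3 + 12*k**2 + 47*k + 60) = t_k.

s_k = \frac{k \left(k + 7\right)}{3 \left(k + 3\right) \left(k + 4\right)}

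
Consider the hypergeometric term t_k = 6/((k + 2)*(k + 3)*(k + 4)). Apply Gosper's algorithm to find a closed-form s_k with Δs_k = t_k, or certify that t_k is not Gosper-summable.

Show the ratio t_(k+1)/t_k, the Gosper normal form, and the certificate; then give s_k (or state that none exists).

r(k) = (k + 2)/(k + 5) after simplifying.
Factor: A=k + 2; B=k + 5; C=1.
Solve (k + 2)·f(k+1) − (k + 4)·f(k) = 1.
Degrees (1,1,0) ⇒ d ≤ 2.
Coefficient equations give f(k) = k*(k + 5)/12.
R(k) = B(k−1)·f(k)/C(k) = k*(k + 4)*(k + 5)/12; s_k = R·t_k = k*(k + 5)/(2*(k + 2)*(k + 3)).
Check: Δs_k = 6/(k**3 + 9*k**2 + 26*k + 24). ✓

s_k = k*(k + 5)/(2*(k + 2)*(k + 3))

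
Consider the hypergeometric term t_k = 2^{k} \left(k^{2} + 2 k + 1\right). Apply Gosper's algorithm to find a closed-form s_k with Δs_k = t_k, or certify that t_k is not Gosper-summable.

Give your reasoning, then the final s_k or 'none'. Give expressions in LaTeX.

s_k = 2^{k} \left(k^{2} - 2 k + 3\right)

t_(k+1)/t_k = 2*(k**2 + 4*k + 4)/(k**2 + 2*k + 1).
Factor: A=2; B=1; C=k**2 + 2*k + 1.
f must satisfy (2)·f(k+1) − (1)·f(k) = k**2 + 2*k + 1.
Degrees (0,0,2) ⇒ d ≤ 2.
Coefficient equations give f(k) = k**2 - 2*k + 3.
R(k) = B(k−1)·f(k)/C(k) = (k**2 - 2*k + 3)/(k + 1)**2; s_k = R·t_k = 2**k*(k**2 - 2*k + 3).
Check: Δs_k = 2**k*(k**2 + 2*k + 1). ✓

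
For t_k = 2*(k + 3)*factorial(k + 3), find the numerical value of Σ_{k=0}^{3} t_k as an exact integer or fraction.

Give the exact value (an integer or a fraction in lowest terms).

t_(k+1)/t_k = (k + 4)**2/(k + 3).
Gosper form: A/B · C(k+1)/C(k) with A=k + 4, B=1, C=k + 3.
Set up (k + 4)·f(k+1) − (1)·f(k) − (k + 3) = 0.
From deg A=1, deg B=0, deg C=1: d=0.
Solving with deg f ≤ 0: f(k) = 1.
So s_k = (B(k−1)f/C)·t_k = (1/(k + 3))·t_k = 2*factorial(k + 3).
s_(k+1) − s_k = 2*(k + 3)*factorial(k + 3) = t_k.
Evaluate s at k=4 and k=0: 10080 and 12; difference 10068.

Σ = 10068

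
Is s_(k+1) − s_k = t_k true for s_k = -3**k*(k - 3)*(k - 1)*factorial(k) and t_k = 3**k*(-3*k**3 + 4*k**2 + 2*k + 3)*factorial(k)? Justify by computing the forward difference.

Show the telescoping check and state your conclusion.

valid (s_(k+1) − s_k reduces to t_k)

s_(k+1) = -3**(k + 1)*k*(k - 2)*factorial(k + 1)
s_(k+1) − s_k = 3**k*(-3*k**3 + 4*k**2 + 2*k + 3)*factorial(k)
(s_(k+1) − s_k) − t_k = 0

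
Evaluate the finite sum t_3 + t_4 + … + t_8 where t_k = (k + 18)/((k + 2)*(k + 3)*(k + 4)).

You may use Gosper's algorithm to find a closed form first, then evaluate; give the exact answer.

Σ = 191/660

t_(k+1)/t_k = (k + 2)*(k + 19)/((k + 5)*(k + 18)).
Gosper form: A/B · C(k+1)/C(k) with A=k + 2, B=k + 5, C=k + 18.
Set up (k + 2)·f(k+1) − (k + 4)·f(k) − (k + 18) = 0.
d = 2 from the (1,1,1) case.
Solving with deg f ≤ 2: f(k) = k*(5*k + 22)/3.
Then R = B(k−1)f/C = k*(k + 4)*(5*k + 22)/(3*(k + 18)), so s_k = R(k)·t_k = k*(5*k + 22)/(3*(k + 2)*(k + 3)).
Check: Δs_k = (k + 18)/(k**3 + 9*k**2 + 26*k + 24). ✓
Evaluate s at k=9 and k=3: 67/44 and 37/30; difference 191/660.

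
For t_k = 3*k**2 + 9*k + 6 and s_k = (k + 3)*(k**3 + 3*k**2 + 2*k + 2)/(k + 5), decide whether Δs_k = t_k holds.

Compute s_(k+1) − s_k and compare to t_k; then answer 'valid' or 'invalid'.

Invalid: residual 2*(-2*k**3 - 21*k**2 - 49*k - 28)/(k**2 + 11*k + 30) ≠ 0.

s_(k+1) = (k**4 + 10*k**3 + 35*k**2 + 52*k + 32)/(k + 6)
s_(k+1) − s_k = (3*k**4 + 38*k**3 + 153*k**2 + 238*k + 124)/(k**2 + 11*k + 30)
(s_(k+1) − s_k) − t_k = 2*(-2*k**3 - 21*k**2 - 49*k - 28)/(k**2 + 11*k + 30)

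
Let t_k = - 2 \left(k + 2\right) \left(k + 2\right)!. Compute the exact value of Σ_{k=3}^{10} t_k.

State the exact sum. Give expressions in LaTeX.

The ratio is (k + 3)**2/(k + 2).
Factor: A=k + 3; B=1; C=k + 2.
f must satisfy (k + 3)·f(k+1) − (1)·f(k) = k + 2.
Degrees (1,0,1) ⇒ d ≤ 0.
Solving with deg f ≤ 0: f(k) = 1.
So s_k = (B(k−1)f/C)·t_k = (1/(k + 2))·t_k = -2*factorial(k + 2).
s_(k+1) − s_k = -2*(k + 2)*factorial(k + 2) = t_k.
Telescoping: Σ = s_(11) − s_(3) = -12454041600 − (-240) = -12454041360.

Σ = -12454041360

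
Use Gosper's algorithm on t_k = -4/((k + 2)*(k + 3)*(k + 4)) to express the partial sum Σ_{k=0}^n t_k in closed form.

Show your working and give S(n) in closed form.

S(n) = (-n**2 - 7*n - 6)/(3*(n**2 + 7*n + 12))

Step 1: r(k) = (k + 2)/(k + 5).
A = k + 2, B = k + 5, C = 1.
f must satisfy (k + 2)·f(k+1) − (k + 4)·f(k) = 1.
deg f ≤ 2 (via 1,1,0).
Coefficient equations give f(k) = k*(k + 5)/12.
Then R = B(k−1)f/C = k*(k + 4)*(k + 5)/12, so s_k = R(k)·t_k = k*(-k - 5)/(3*(k + 2)*(k + 3)).
s_(k+1) − s_k = -4/(k**3 + 9*k**2 + 26*k + 24) = t_k.
s_(n+1) = (-n**2 - 7*n - 6)/(3*(n**2 + 7*n + 12)) and s_(0) = 0, so S(n) = (-n**2 - 7*n - 6)/(3*(n**2 + 7*n + 12)).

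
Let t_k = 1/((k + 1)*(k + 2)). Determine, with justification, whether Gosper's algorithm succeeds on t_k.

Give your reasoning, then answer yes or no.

The ratio is (k + 1)/(k + 3).
Normal form (A,B,C) = (k + 1, k + 3, 1).
Set up (k + 1)·f(k+1) − (k + 2)·f(k) − (1) = 0.
d = 1 from the (1,1,0) case.
Solve for f: f(k) = k (degree 1 ≤ 1).
So s_k = (B(k−1)f/C)·t_k = (k*(k + 2))·t_k = k/(k + 1).
s_(k+1) − s_k = 1/(k**2 + 3*k + 2) = t_k.

Yes. s_k = k/(k + 1).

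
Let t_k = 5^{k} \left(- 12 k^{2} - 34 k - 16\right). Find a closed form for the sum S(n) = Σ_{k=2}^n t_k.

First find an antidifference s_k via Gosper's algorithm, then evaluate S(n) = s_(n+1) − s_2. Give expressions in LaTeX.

Step 1: r(k) = 5*(6*k**2 + 29*k + 31)/(6*k**2 + 17*k + 8).
A = 5, B = 1, C = k**2 + 17*k/6 + 4/3.
Solve (5)·f(k+1) − (1)·f(k) = k**2 + 17*k/6 + 4/3.
deg f ≤ 2 (via 0,0,2).
Match coefficients ⇒ f(k) = (3*k**2 + k - 1)/12.
Certificate R = B(k−1)f/C = (3*k**2 + k - 1)/(2*(6*k**2 + 17*k + 8)) gives s_k = 5**k*(-3*k**2 - k + 1).
Check: Δs_k = 5**k*(-12*k**2 - 34*k - 16). ✓
s_(n+1) = 5**(n + 1)*(-3*n**2 - 7*n - 3) and s_(2) = -325, so S(n) = -15*5**n*n**2 - 35*5**n*n - 15*5**n + 325.

S(n) = - 15 \cdot 5^{n} n^{2} - 35 \cdot 5^{n} n - 15 \cdot 5^{n} + 325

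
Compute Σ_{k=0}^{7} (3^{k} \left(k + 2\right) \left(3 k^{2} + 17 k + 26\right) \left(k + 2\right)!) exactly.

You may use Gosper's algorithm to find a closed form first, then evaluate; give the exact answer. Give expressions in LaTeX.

Σ = 2142770111996

Ratio r(k) = (k + 3)**2*(51*k + 9*(k + 1)**2 + 129)/((k + 2)*(3*k**2 + 17*k + 26)).
Gosper form: A/B · C(k+1)/C(k) with A=3*k + 9, B=1, C=k**3 + 23*k**2/3 + 20*k + 52/3.
Need (3*k + 9)·f(k+1) − (1)·f(k) = k**3 + 23*k**2/3 + 20*k + 52/3.
Bound: deg f ≤ 2.
Solving with deg f ≤ 2: f(k) = (k + 1)*(k + 2)/3.
So s_k = (B(k−1)f/C)·t_k = ((k + 1)/(3*k**2 + 17*k + 26))·t_k = 3**k*(k + 1)*(k + 2)*factorial(k + 2).
Δs = 3**k*(k + 2)*(3*k**2 + 17*k + 26)*factorial(k + 2), as required.
Sum = s_(8) − s_(0); s_(8) = 2142770112000, s_(0) = 4 ⇒ 2142770111996.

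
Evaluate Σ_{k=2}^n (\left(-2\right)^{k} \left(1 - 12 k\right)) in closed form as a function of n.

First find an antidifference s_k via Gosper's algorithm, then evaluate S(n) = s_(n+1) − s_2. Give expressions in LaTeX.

The ratio is 2*(-12*k - 11)/(12*k - 1).
So A=-2 and B=1, with C=k - 1/12.
f must satisfy (-2)·f(k+1) − (1)·f(k) = k - 1/12.
Bound: deg f ≤ 1.
Solve for f: f(k) = -(4*k - 3)/12 (degree 1 ≤ 1).
Certificate R = B(k−1)f/C = -(4*k - 3)/(12*k - 1) gives s_k = (-2)**k*(4*k - 3).
Verify: (-2)**k*(1 - 12*k) matches t_k.
Evaluate: s_(n+1) = (-2)**(n + 1)*(4*n + 1); subtract s_(2) = 20 ⇒ S(n) = -8*(-2)**n*n - 2*(-2)**n - 20.

S(n) = - 8 \left(-2\right)^{n} n - 2 \left(-2\right)^{n} - 20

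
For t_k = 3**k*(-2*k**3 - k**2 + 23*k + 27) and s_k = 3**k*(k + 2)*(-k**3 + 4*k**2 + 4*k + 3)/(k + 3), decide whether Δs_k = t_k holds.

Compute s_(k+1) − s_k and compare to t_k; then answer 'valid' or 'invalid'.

Invalid: residual 2*3**k*(k**4 + 3*k**3 - 8*k**2 - 46*k - 39)/(k**2 + 7*k + 12) ≠ 0.

s_(k+1) = 3**(k + 1)*(-k**4 - 2*k**3 + 12*k**2 + 37*k + 30)/(k + 4)
s_(k+1) − s_k = 3**k*(-2*k**5 - 13*k**4 - 2*k**3 + 160*k**2 + 373*k + 246)/(k**2 + 7*k + 12)
(s_(k+1) − s_k) − t_k = 2*3**k*(k**4 + 3*k**3 - 8*k**2 - 46*k - 39)/(k**2 + 7*k + 12)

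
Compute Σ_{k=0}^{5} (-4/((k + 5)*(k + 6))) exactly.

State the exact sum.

Ratio r(k) = (k + 5)/(k + 7).
Take A(k)=k + 5, B(k)=k + 7, C(k)=1.
f must satisfy (k + 5)·f(k+1) − (k + 6)·f(k) = 1.
deg f ≤ 1 (via 1,1,0).
Match coefficients ⇒ f(k) = k/5.
Certificate R = B(k−1)f/C = k*(k + 6)/5 gives s_k = -4*k/(5*k + 25).
Verify: -4/(k**2 + 11*k + 30) matches t_k.
Sum = s_(6) − s_(0); s_(6) = -24/55, s_(0) = 0 ⇒ -24/55.

Σ = -24/55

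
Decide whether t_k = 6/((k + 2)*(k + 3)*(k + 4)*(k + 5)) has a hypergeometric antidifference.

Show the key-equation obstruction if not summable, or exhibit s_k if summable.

Yes. s_k = k*(k**2 + 9*k + 26)/(12*(k + 2)*(k + 3)*(k + 4)).

The ratio is (k + 2)/(k + 6).
Take A(k)=k + 2, B(k)=k + 6, C(k)=1.
Solve (k + 2)·f(k+1) − (k + 5)·f(k) = 1.
Bound: deg f ≤ 3.
Match coefficients ⇒ f(k) = k*(k**2 + 9*k + 26)/72.
Then R = B(k−1)f/C = k*(k + 5)*(k**2 + 9*k + 26)/72, so s_k = R(k)·t_k = k*(k**2 + 9*k + 26)/(12*(k + 2)*(k + 3)*(k + 4)).
Verify: 6/(k**4 + 14*k**3 + 71*k**2 + 154*k + 120) matches t_k.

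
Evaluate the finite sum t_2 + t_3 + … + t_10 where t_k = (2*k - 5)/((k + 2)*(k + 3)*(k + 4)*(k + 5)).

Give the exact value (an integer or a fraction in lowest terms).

r(k) = (k + 2)*(2*k - 3)/((k + 6)*(2*k - 5)) after simplifying.
Factor: A=k + 2; B=k + 6; C=k - 5/2.
f must satisfy (k + 2)·f(k+1) − (k + 5)·f(k) = k - 5/2.
Bound: deg f ≤ 3.
Coefficient equations give f(k) = -k*(k**2 + 9*k + 50)/48.
So s_k = (B(k−1)f/C)·t_k = (-k*(k + 5)*(k**2 + 9*k + 50)/(24*(2*k - 5)))·t_k = k*(-k**2 - 9*k - 50)/(24*(k + 2)*(k + 3)*(k + 4)).
s_(k+1) − s_k = (2*k - 5)/(k**4 + 14*k**3 + 71*k**2 + 154*k + 120) = t_k.
Sum = s_(11) − s_(2); s_(11) = -33/728, s_(2) = -1/20 ⇒ 17/3640.

Σ = 17/3640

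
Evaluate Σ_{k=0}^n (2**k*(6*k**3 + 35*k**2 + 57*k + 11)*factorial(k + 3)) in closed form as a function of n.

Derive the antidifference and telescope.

Compute t_(k+1)/t_k: get 2*(6*k**4 + 77*k**3 + 357*k**2 + 689*k + 436)/(6*k**3 + 35*k**2 + 57*k + 11).
Gosper form: A/B · C(k+1)/C(k) with A=2*k + 8, B=1, C=k**3 + 35*k**2/6 + 19*k/2 + 11/6.
Solve (2*k + 8)·f(k+1) − (1)·f(k) = k**3 + 35*k**2/6 + 19*k/2 + 11/6.
From deg A=1, deg B=0, deg C=3: d=2.
Solving with deg f ≤ 2: f(k) = (3*k**2 + k - 3)/6.
Then R = B(k−1)f/C = (3*k**2 + k - 3)/(6*k**3 + 35*k**2 + 57*k + 11), so s_k = R(k)·t_k = 2**k*(3*k**2 + k - 3)*factorial(k + 3).
Check: Δs_k = 2**k*(6*k**3 + 35*k**2 + 57*k + 11)*factorial(k + 3). ✓
s_(n+1) = 2**(n + 1)*(3*n**2 + 7*n + 1)*factorial(n + 4) and s_(0) = -18, so S(n) = 6*2**n*n**2*factorial(n + 4) + 14*2**n*n*factorial(n + 4) + 2*2**n*factorial(n + 4) + 18.

S(n) = 6*2**n*n**2*factorial(n + 4) + 14*2**n*n*factorial(n + 4) + 2*2**n*factorial(n + 4) + 18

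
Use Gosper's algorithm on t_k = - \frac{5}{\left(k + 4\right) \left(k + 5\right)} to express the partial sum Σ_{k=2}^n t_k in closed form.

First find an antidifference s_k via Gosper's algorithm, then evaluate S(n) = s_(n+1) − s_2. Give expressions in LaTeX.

Ratio r(k) = (k + 4)/(k + 6).
Normal form (A,B,C) = (k + 4, k + 6, 1).
Solve (k + 4)·f(k+1) − (k + 5)·f(k) = 1.
Degrees (1,1,0) ⇒ d ≤ 1.
Coefficient equations give f(k) = k/4.
Get s_k = R·t_k = -5*k/(4*k + 16) with R(k) = B(k−1)f(k)/C(k) = k*(k + 5)/4.
s_(k+1) − s_k = -5/(k**2 + 9*k + 20) = t_k.
Evaluate: s_(n+1) = 5*(-n - 1)/(4*(n + 5)); subtract s_(2) = -5/12 ⇒ S(n) = 5*(1 - n)/(6*(n + 5)).

S(n) = \frac{5 \left(1 - n\right)}{6 \left(n + 5\right)}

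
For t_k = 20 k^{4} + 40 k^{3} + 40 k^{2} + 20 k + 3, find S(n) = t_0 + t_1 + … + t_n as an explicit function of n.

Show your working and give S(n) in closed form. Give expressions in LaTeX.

The ratio is (20*k**4 + 120*k**3 + 280*k**2 + 300*k + 123)/(20*k**4 + 40*k**3 + 40*k**2 + 20*k + 3).
Normal form (A,B,C) = (1, 1, k**4 + 2*k**3 + 2*k**2 + k + 3/20).
Set up (1)·f(k+1) − (1)·f(k) − (k**4 + 2*k**3 + 2*k**2 + k + 3/20) = 0.
Degrees (0,0,4) ⇒ d ≤ 5.
Solving with deg f ≤ 5: f(k) = k*(2*k**2 - 1)*(2*k**2 + 1)/20.
R(k) = B(k−1)·f(k)/C(k) = k*(2*k**2 - 1)*(2*k**2 + 1)/(20*k**4 + 40*k**3 + 40*k**2 + 20*k + 3); s_k = R·t_k = 4*k**5 - k.
Δs = -4*k**5 + 4*(k + 1)**5 - 1, as required.
Telescope: S(n) = s_(n+1) − s_(0) = 4*n**5 + 20*n**4 + 40*n**3 + 40*n**2 + 19*n + 3 − (0) = 4*n**5 + 20*n**4 + 40*n**3 + 40*n**2 + 19*n + 3.

S(n) = 4 n^{5} + 20 n^{4} + 40 n^{3} + 40 n^{2} + 19 n + 3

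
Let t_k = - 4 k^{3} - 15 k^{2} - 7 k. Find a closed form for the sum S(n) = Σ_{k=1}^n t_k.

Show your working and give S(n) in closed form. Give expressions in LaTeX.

The ratio is (4*k**3 + 27*k**2 + 49*k + 26)/(k*(4*k**2 + 15*k + 7)).
Factor: A=1; B=1; C=k**3 + 15*k**2/4 + 7*k/4.
f must satisfy (1)·f(k+1) − (1)·f(k) = k**3 + 15*k**2/4 + 7*k/4.
Bound: deg f ≤ 4.
Solving with deg f ≤ 4: f(k) = k*(k - 1)*(k**2 + 4*k + 1)/4.
Then R = B(k−1)f/C = (k - 1)*(k**2 + 4*k + 1)/(4*k**2 + 15*k + 7), so s_k = R(k)·t_k = k*(-k**3 - 3*k**2 + 3*k + 1).
Verify: k*(-4*k**2 - 15*k - 7) matches t_k.
Evaluate: s_(n+1) = n*(-n**3 - 7*n**2 - 12*n - 6); subtract s_(1) = 0 ⇒ S(n) = n*(-n**3 - 7*n**2 - 12*n - 6).

S(n) = n \left(- n^{3} - 7 n^{2} - 12 n - 6\right)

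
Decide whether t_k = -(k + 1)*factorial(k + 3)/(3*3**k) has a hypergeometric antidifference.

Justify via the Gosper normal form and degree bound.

t_(k+1)/t_k = (k + 2)*(k + 4)/(3*(k + 1)).
Gosper form: A/B · C(k+1)/C(k) with A=k/3 + 4/3, B=1, C=k + 1.
Solve (k/3 + 4/3)·f(k+1) − (1)·f(k) = k + 1.
deg f ≤ 0 (via 1,0,1).
Coefficient equations give f(k) = 3.
So s_k = (B(k−1)f/C)·t_k = (3/(k + 1))·t_k = -factorial(k + 3)/3**k.
Δs = -(k + 1)*factorial(k + 3)/(3*3**k), as required.

Yes. s_k = -factorial(k + 3)/3**k.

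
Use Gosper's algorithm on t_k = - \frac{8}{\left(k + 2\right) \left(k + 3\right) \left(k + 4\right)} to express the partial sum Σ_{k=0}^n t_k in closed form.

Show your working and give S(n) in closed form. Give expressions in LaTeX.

The ratio is (k + 2)/(k + 5).
So A=k + 2 and B=k + 5, with C=1.
f must satisfy (k + 2)·f(k+1) − (k + 4)·f(k) = 1.
Bound: deg f ≤ 2.
Match coefficients ⇒ f(k) = k*(k + 5)/12.
R(k) = B(k−1)·f(k)/C(k) = k*(k + 4)*(k + 5)/12; s_k = R·t_k = 2*k*(-k - 5)/(3*(k + 2)*(k + 3)).
Verify: -8/(k**3 + 9*k**2 + 26*k + 24) matches t_k.
Telescope: S(n) = s_(n+1) − s_(0) = 2*(-n**2 - 7*n - 6)/(3*(n**2 + 7*n + 12)) − (0) = 2*(-n**2 - 7*n - 6)/(3*(n**2 + 7*n + 12)).

S(n) = \frac{2 \left(- n^{2} - 7 n - 6\right)}{3 \left(n^{2} + 7 n + 12\right)}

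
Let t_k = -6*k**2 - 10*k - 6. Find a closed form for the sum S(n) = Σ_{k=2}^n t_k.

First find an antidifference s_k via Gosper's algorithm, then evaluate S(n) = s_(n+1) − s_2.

The ratio is (3*k**2 + 11*k + 11)/(3*k**2 + 5*k + 3).
Gosper form: A/B · C(k+1)/C(k) with A=1, B=1, C=k**2 + 5*k/3 + 1.
Need (1)·f(k+1) − (1)·f(k) = k**2 + 5*k/3 + 1.
Bound: deg f ≤ 3.
Solving with deg f ≤ 3: f(k) = k*(k**2 + k + 1)/3.
R(k) = B(k−1)·f(k)/C(k) = k*(k**2 + k + 1)/(3*k**2 + 5*k + 3); s_k = R·t_k = 2*k*(-k**2 - k - 1).
s_(k+1) − s_k = -6*k**2 - 10*k - 6 = t_k.
Evaluate: s_(n+1) = -2*n**3 - 8*n**2 - 12*n - 6; subtract s_(2) = -28 ⇒ S(n) = -2*n**3 - 8*n**2 - 12*n + 22.

S(n) = -2*n**3 - 8*n**2 - 12*n + 22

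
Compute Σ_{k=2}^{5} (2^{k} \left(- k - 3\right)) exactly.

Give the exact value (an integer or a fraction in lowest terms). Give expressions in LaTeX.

Σ = -436

Compute t_(k+1)/t_k: get 2*(k + 4)/(k + 3).
So A=2 and B=1, with C=k + 3.
Key eq: (2)·f(k+1) = (1)·f(k) + (k + 3).
From deg A=0, deg B=0, deg C=1: d=1.
Solve for f: f(k) = k + 1 (degree 1 ≤ 1).
Get s_k = R·t_k = 2**k*(-k - 1) with R(k) = B(k−1)f(k)/C(k) = (k + 1)/(k + 3).
Check: Δs_k = 2**k*(-k - 3). ✓
Sum = s_(6) − s_(2); s_(6) = -448, s_(2) = -12 ⇒ -436.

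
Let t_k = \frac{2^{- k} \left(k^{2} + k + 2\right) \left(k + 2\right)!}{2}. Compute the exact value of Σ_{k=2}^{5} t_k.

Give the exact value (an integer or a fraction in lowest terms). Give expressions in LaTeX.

t_(k+1)/t_k = (k + 3)*(k + (k + 1)**2 + 3)/(2*(k**2 + k + 2)).
So A=k/2 + 3/2 and B=1, with C=k**2 + k + 2.
f must satisfy (k/2 + 3/2)·f(k+1) − (1)·f(k) = k**2 + k + 2.
Bound: deg f ≤ 1.
Coefficient equations give f(k) = 2*(k - 1).
Then R = B(k−1)f/C = 2*(k - 1)/(k**2 + k + 2), so s_k = R(k)·t_k = (k - 1)*factorial(k + 2)/2**k.
Δs = (k**2 + k + 2)*factorial(k + 2)/(2*2**k), as required.
Telescoping: Σ = s_(6) − s_(2) = 3150 − (6) = 3144.

Σ = 3144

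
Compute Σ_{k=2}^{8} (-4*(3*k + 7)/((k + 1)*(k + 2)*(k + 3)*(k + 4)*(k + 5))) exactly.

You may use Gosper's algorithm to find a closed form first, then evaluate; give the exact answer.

r(k) = (k + 1)*(3*k + 10)/((k + 6)*(3*k + 7)) after simplifying.
Normal form (A,B,C) = (k + 1, k + 6, k + 7/3).
f must satisfy (k + 1)·f(k+1) − (k + 5)·f(k) = k + 7/3.
d = 4 from the (1,1,1) case.
A polynomial solution: f(k) = k*(k + 2)*(k**2 + 8*k + 19)/36.
Get s_k = R·t_k = k*(-k**2 - 8*k - 19)/(3*(k**3 + 8*k**2 + 19*k + 12)) with R(k) = B(k−1)f(k)/C(k) = k*(k + 2)*(k + 5)*(k**2 + 8*k + 19)/(12*(3*k + 7)).
Verify: 4*(-3*k - 7)/(k**5 + 15*k**4 + 85*k**3 + 225*k**2 + 274*k + 120) matches t_k.
Sum = s_(9) − s_(2); s_(9) = -43/130, s_(2) = -13/45 ⇒ -49/1170.

Σ = -49/1170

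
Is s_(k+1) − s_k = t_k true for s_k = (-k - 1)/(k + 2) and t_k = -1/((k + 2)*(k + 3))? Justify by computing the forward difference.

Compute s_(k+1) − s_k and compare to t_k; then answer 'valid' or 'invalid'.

s_(k+1) = (-k - 2)/(k + 3)
s_(k+1) − s_k = -1/(k**2 + 5*k + 6)
(s_(k+1) − s_k) − t_k = 0

valid (s_(k+1) − s_k reduces to t_k)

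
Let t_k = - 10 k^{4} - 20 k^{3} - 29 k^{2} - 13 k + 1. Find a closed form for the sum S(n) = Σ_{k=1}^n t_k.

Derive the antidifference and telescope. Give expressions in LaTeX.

Step 1: r(k) = (10*k**4 + 60*k**3 + 149*k**2 + 171*k + 71)/(10*k**4 + 20*k**3 + 29*k**2 + 13*k - 1).
Take A(k)=1, B(k)=1, C(k)=k**4 + 2*k**3 + 29*k**2/10 + 13*k/10 - 1/10.
Set up (1)·f(k+1) − (1)·f(k) − (k**4 + 2*k**3 + 29*k**2/10 + 13*k/10 - 1/10) = 0.
Degrees (0,0,4) ⇒ d ≤ 5.
Match coefficients ⇒ f(k) = k*(2*k**4 + 3*k**2 - 3*k - 3)/10.
Get s_k = R·t_k = k*(-2*k**4 - 3*k**2 + 3*k + 3) with R(k) = B(k−1)f(k)/C(k) = k*(2*k**4 + 3*k**2 - 3*k - 3)/(10*k**4 + 20*k**3 + 29*k**2 + 13*k - 1).
Check: Δs_k = -10*k**4 - 20*k**3 - 29*k**2 - 13*k + 1. ✓
Evaluate: s_(n+1) = -2*n**5 - 10*n**4 - 23*n**3 - 26*n**2 - 10*n + 1; subtract s_(1) = 1 ⇒ S(n) = n*(-2*n**4 - 10*n**3 - 23*n**2 - 26*n - 10).

S(n) = n \left(- 2 n^{4} - 10 n^{3} - 23 n^{2} - 26 n - 10\right)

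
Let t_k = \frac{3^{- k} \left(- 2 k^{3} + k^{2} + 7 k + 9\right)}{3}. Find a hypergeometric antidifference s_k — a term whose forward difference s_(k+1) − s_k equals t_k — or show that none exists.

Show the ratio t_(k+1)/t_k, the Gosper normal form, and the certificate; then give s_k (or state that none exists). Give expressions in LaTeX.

The ratio is (2*k**3 + 5*k**2 - 3*k - 15)/(3*(2*k**3 - k**2 - 7*k - 9)).
A = 1/3, B = 1, C = k**3 - k**2/2 - 7*k/2 - 9/2.
Key eq: (1/3)·f(k+1) = (1)·f(k) + (k**3 - k**2/2 - 7*k/2 - 9/2).
d = 3 from the (0,0,3) case.
Solve for f: f(k) = -3*(k**3 + k**2 - k - 4)/2 (degree 3 ≤ 3).
R(k) = B(k−1)·f(k)/C(k) = -3*(k**3 + k**2 - k - 4)/(2*k**3 - k**2 - 7*k - 9); s_k = R·t_k = (k**3 + k**2 - k - 4)/3**k.
Δs = (-2*k**3 + k**2 + 7*k + 9)/(3*3**k), as required.

s_k = 3^{- k} \left(k^{3} + k^{2} - k - 4\right)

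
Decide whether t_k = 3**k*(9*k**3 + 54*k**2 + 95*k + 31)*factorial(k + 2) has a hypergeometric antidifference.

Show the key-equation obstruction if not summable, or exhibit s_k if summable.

Yes. s_k = 3**k*(k + 2)*(3*k - 2)*factorial(k + 2).

Ratio r(k) = 3*(9*k**4 + 108*k**3 + 473*k**2 + 879*k + 567)/(9*k**3 + 54*k**2 + 95*k + 31).
Normal form (A,B,C) = (3*k + 9, 1, k**3 + 6*k**2 + 95*k/9 + 31/9).
Set up (3*k + 9)·f(k+1) − (1)·f(k) − (k**3 + 6*k**2 + 95*k/9 + 31/9) = 0.
d = 2 from the (1,0,3) case.
Match coefficients ⇒ f(k) = (k + 2)*(3*k - 2)/9.
Get s_k = R·t_k = 3**k*(k + 2)*(3*k - 2)*factorial(k + 2) with R(k) = B(k−1)f(k)/C(k) = (k + 2)*(3*k - 2)/(9*k**3 + 54*k**2 + 95*k + 31).
Verify: 3**k*(9*k**3 + 54*k**2 + 95*k + 31)*factorial(k + 2) matches t_k.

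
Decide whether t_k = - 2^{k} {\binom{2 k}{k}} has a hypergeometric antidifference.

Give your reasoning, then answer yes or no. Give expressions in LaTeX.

No; the degree bound rules out any f.

The ratio is 4*(2*k + 1)/(k + 1).
Take A(k)=8*k + 4, B(k)=k + 1, C(k)=1.
Set up (8*k + 4)·f(k+1) − (k)·f(k) − (1) = 0.
Bound: deg f ≤ -1.
Bound -1 < 0, so the key equation has no polynomial solution.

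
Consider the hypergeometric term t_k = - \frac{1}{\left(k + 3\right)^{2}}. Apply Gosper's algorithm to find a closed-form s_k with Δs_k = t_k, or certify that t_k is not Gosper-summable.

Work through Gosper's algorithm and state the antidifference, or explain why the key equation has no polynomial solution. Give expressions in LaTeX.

The ratio is (k + 3)**2/(k + 4)**2.
Take A(k)=k**2 + 6*k + 9, B(k)=k**2 + 8*k + 16, C(k)=1.
Key eq: (k**2 + 6*k + 9)·f(k+1) = (k**2 + 6*k + 9)·f(k) + (1).
deg f ≤ 0 (via 2,2,0).
f = c0 ⇒ A·f(k+1) − B(k−1)·f(k) − C = -1. The system {-1 = 0} is inconsistent; no antidifference.

none (Gosper's algorithm certifies no s_k)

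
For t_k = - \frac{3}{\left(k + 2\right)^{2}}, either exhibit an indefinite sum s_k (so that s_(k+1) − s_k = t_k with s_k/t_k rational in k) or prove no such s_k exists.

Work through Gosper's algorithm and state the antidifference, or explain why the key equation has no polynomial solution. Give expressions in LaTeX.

t_(k+1)/t_k = (k + 2)**2/(k + 3)**2.
A = k**2 + 4*k + 4, B = k**2 + 6*k + 9, C = 1.
Need (k**2 + 4*k + 4)·f(k+1) − (k**2 + 4*k + 4)·f(k) = 1.
deg f ≤ 0 (via 2,2,0).
f = c0 ⇒ A·f(k+1) − B(k−1)·f(k) − C = -1. The system {-1 = 0} is inconsistent; no antidifference.

none — t_k is not Gosper-summable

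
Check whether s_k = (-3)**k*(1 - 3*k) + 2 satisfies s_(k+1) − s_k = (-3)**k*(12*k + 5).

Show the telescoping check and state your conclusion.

valid; difference matches t_k

s_(k+1) = 3*(-3)**k*(3*k + 2) + 2
s_(k+1) − s_k = (-3)**k*(12*k + 5)
(s_(k+1) − s_k) − t_k = 0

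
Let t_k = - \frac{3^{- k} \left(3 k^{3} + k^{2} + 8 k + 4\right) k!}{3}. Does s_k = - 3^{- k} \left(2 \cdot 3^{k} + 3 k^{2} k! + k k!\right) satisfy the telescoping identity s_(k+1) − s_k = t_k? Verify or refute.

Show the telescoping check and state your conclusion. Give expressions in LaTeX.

Valid — Δs_k = t_k.

s_(k+1) = -(6*3**k + 3*k**3*factorial(k) + 10*k**2*factorial(k) + 11*k*factorial(k) + 4*factorial(k))/(3*3**k)
s_(k+1) − s_k = -(3*k**3 + k**2 + 8*k + 4)*factorial(k)/(3*3**k)
(s_(k+1) − s_k) − t_k = 0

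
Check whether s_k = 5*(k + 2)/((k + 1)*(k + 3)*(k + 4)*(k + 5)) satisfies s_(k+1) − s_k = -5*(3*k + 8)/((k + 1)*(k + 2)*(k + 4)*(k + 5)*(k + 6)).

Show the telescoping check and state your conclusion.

s_(k+1) = 5*(k + 3)/((k + 2)*(k + 4)*(k + 5)*(k + 6))
s_(k+1) − s_k = 5*(-3*k**2 - 13*k - 15)/(k**6 + 21*k**5 + 175*k**4 + 735*k**3 + 1624*k**2 + 1764*k + 720)
(s_(k+1) − s_k) − t_k = 5*(4*k + 9)/(k**6 + 21*k**5 + 175*k**4 + 735*k**3 + 1624*k**2 + 1764*k + 720)

Invalid: residual 5*(4*k + 9)/(k**6 + 21*k**5 + 175*k**4 + 735*k**3 + 1624*k**2 + 1764*k + 720) ≠ 0.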